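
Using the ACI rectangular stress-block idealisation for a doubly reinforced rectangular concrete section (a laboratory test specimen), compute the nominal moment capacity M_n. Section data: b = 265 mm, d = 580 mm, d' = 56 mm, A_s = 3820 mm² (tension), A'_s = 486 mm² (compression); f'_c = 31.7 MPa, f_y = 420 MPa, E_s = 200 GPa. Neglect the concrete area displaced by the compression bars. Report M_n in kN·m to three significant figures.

M_n ≈ 782 kN·m

Assume both tension and compression steel yield.
Net tension couple steel: A_s − A'_s = 3334 mm².
a = (A_s − A'_s) f_y / (0.85 f'_c b) = 1400280/(0.85 × 31.7 × 265) = 196.11 mm.
c = a/β₁ = 196.11/0.824 = 238.00 mm; ε'_s = 0.003(c − d')/c = 0.0023 ≥ f_y/E_s = 0.0021, so compression steel does yield.
M_n = (A_s − A'_s) f_y (d − a/2) + A'_s f_y (d − d') = [1400280 × (580 − 98.055) + 204120 × (580 − 56)] × 10⁻⁶ = 674.86 + 106.96 = 781.82 kN·m.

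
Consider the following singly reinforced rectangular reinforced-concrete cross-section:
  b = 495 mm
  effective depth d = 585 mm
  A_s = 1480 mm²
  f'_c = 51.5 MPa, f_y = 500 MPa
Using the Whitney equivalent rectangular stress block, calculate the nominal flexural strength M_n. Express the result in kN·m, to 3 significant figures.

T = A_s f_y = 1480 × 500 = 740000 N = 740 kN.
From C = T: a = T/(0.85 f'_c b) = 740000/(0.85 × 51.5 × 495) = 34.15 mm.
M_n = T(d − a/2) = 740 kN × (585 − 17.075) mm = 420.26 kN·m.

M_n ≈ 420 kN·m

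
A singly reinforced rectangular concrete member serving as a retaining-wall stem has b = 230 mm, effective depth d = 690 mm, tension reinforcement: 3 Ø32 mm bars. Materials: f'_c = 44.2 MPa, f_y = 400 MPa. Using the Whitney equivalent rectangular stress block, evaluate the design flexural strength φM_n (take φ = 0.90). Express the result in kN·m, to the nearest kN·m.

φM_n ≈ 551 kN·m

A_s = 3 × 804 = 2412 mm².
T = A_s f_y = 2412 × 400 = 964800 N = 964.8 kN.
From C = T: a = T/(0.85 f'_c b) = 964800/(0.85 × 44.2 × 230) = 111.65 mm.
M_n = T(d − a/2) = 964.8 kN × (690 − 55.825) mm = 611.85 kN·m.
φM_n = 0.90 × 611.85 = 550.67 kN·m.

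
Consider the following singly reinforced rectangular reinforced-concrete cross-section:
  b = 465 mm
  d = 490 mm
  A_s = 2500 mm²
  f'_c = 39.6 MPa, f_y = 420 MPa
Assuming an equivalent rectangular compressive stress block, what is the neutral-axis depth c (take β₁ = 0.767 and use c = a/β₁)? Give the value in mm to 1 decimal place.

c ≈ 87.5 mm

T = A_s f_y = 2500 × 420 = 1050000 N = 1050 kN.
Setting C = 0.85 f'_c a b equal to T: a = 1050000/(0.85 × 39.6 × 465) = 67.085 mm.
With β₁ = 0.767, c = a/β₁ = 67.085/0.767 = 87.5 mm.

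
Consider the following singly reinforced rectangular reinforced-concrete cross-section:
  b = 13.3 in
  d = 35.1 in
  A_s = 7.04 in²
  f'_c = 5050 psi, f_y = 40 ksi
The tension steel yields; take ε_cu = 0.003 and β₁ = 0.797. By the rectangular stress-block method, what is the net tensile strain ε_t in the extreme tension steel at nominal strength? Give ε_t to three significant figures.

ε_t ≈ 0.0140

a = A_s f_y/(0.85 f'_c b) = 4.933 in.
β₁ = 0.797, so c = a/β₁ = 4.933/0.797 = 6.189 in.
From the linear strain diagram with ε_cu = 0.003: ε_t = 0.003 (d − c)/c = 0.003 × (35.1 − 6.189)/6.189 = 0.0140.
Since ε_t ≥ 0.005, the section is tension-controlled.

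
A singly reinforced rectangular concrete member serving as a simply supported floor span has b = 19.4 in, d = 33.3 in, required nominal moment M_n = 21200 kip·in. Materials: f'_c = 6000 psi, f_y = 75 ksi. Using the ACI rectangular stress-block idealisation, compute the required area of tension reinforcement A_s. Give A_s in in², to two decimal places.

A_s ≈ 9.52 in²

From M_n = 0.85 f'_c a b (d − a/2):
a = d − √(d² − 2M_n/(0.85 f'_c b)) = 33.3 − √(33.3² − 2 × 21200/(0.85 × 6 × 19.4)) = 7.217 in.
A_s = 0.85 f'_c a b / f_y = 0.85 × 6 × 7.217 × 19.4 / 75 = 9.521 in².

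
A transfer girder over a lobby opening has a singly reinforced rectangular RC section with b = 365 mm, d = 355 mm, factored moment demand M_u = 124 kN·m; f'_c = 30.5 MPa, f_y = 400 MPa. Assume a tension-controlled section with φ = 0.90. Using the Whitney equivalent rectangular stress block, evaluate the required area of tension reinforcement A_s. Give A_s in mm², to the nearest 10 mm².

M_n = M_u/φ = 124/0.90 = 137.778 kN·m.
With M_n = 0.85 f'_c a b (d − a/2), solve the quadratic for a:
a = d − √(d² − 2M_n/(0.85 f'_c b)) = 355 − √(355² − 2 × 137.778×10⁶/(0.85 × 30.5 × 365)) = 43.71 mm.
A_s = 0.85 f'_c a b / f_y = 0.85 × 30.5 × 43.71 × 365 / 400 = 1034.0 mm².

A_s ≈ 1030 mm²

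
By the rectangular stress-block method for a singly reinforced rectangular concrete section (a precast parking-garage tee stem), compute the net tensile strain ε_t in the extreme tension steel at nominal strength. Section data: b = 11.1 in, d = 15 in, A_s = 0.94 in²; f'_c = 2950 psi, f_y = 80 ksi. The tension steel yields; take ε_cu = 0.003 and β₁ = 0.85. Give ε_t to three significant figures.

ε_t ≈ 0.0112

a = A_s f_y/(0.85 f'_c b) = 2.702 in.
β₁ = 0.85, so c = a/β₁ = 2.702/0.85 = 3.179 in.
From the linear strain diagram with ε_cu = 0.003: ε_t = 0.003 (d − c)/c = 0.003 × (15 − 3.179)/3.179 = 0.0112.
Since ε_t ≥ 0.005, the section is tension-controlled.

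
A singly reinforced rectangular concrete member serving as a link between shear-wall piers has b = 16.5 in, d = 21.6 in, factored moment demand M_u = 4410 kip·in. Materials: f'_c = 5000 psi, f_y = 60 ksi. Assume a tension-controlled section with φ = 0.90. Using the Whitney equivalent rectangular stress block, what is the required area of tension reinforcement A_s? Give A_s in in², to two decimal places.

A_s ≈ 4.12 in²

M_n = M_u/φ = 4410/0.90 = 4900 kip·in.
From M_n = 0.85 f'_c a b (d − a/2):
a = d − √(d² − 2M_n/(0.85 f'_c b)) = 21.6 − √(21.6² − 2 × 4900/(0.85 × 5 × 16.5)) = 3.522 in.
A_s = 0.85 f'_c a b / f_y = 0.85 × 5 × 3.522 × 16.5 / 60 = 4.116 in².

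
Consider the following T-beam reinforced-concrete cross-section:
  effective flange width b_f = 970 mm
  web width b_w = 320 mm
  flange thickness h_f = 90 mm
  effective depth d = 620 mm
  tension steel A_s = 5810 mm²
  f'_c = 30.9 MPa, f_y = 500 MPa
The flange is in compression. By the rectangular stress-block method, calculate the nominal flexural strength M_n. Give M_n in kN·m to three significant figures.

Tension: T = A_s f_y = 5810 × 500 = 2905000 N.
Try a within the flange: a = T/(0.85 f'_c b_f) = 2905000/(0.85 × 30.9 × 970) = 114.02 mm.
a = 114.02 > h_f = 90 mm: the block extends into the web. Split into flange-overhang and web parts.
C_f = 0.85 f'_c (b_f − b_w) h_f = 0.85 × 30.9 × (970 − 320) × 90 = 1536503 N.
Remaining web compression depth: a_w = (T − C_f)/(0.85 f'_c b_w) = (2905000 − 1536503)/(0.85 × 30.9 × 320) = 162.82 mm.
M_n = C_f(d − h_f/2) + (T − C_f)(d − a_w/2) = 1536503 × (620 − 45) + 1368497 × (620 − 81.41) = 883.49 + 737.06 = 1620.55 × 10⁶ N·mm.
M_n = 1620.55 kN·m.

M_n ≈ 1620 kN·m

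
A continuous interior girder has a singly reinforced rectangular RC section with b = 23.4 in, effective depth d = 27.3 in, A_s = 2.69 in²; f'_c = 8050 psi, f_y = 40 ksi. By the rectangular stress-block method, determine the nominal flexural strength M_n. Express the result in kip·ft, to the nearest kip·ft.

M_n ≈ 242 kip·ft

T = A_s f_y = 2.69 × 40 = 107.6 kips.
a = T/(0.85 f'_c b) = 107.6/(0.85 × 8.05 × 23.4) = 0.672 in.
M_n = T(d − a/2) = 107.6 × (27.3 − 0.336) = 2901.3 kip·in = 2901.3/12 = 241.78 kip·ft.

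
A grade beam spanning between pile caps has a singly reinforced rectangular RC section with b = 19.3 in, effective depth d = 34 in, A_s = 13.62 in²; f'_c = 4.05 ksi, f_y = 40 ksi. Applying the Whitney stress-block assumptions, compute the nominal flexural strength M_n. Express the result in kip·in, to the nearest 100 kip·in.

T = A_s f_y = 13.62 × 40 = 544.8 kips.
a = T/(0.85 f'_c b) = 544.8/(0.85 × 4.05 × 19.3) = 8.200 in.
M_n = T(d − a/2) = 544.8 × (34 − 4.1) = 16289.5 kip·in.

M_n ≈ 16300 kip·in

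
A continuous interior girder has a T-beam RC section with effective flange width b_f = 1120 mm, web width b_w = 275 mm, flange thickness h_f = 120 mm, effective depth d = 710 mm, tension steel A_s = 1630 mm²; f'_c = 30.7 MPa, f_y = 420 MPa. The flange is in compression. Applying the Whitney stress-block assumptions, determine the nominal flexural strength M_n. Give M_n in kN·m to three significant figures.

M_n ≈ 478 kN·m

Tension: T = A_s f_y = 1630 × 420 = 684600 N.
Try a within the flange: a = T/(0.85 f'_c b_f) = 684600/(0.85 × 30.7 × 1120) = 23.42 mm.
Since a = 23.42 ≤ h_f = 120 mm, the stress block lies entirely in the flange; analyse as a rectangular beam of width b_f.
M_n = T(d − a/2) = 684600 × (710 − 11.71) = 478.05 × 10⁶ N·mm.
M_n = 478.05 kN·m.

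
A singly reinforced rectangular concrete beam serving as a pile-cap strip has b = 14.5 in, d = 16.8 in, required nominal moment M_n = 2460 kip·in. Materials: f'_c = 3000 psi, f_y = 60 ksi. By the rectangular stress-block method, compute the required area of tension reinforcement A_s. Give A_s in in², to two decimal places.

A_s ≈ 2.83 in²

From M_n = 0.85 f'_c a b (d − a/2):
a = d − √(d² − 2M_n/(0.85 f'_c b)) = 16.8 − √(16.8² − 2 × 2460/(0.85 × 3 × 14.5)) = 4.586 in.
A_s = 0.85 f'_c a b / f_y = 0.85 × 3 × 4.586 × 14.5 / 60 = 2.826 in².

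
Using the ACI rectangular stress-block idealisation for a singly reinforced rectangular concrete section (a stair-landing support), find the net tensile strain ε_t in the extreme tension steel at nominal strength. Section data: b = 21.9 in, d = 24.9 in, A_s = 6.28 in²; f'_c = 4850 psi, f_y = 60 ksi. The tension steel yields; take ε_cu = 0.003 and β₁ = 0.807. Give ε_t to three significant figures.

a = A_s f_y/(0.85 f'_c b) = 4.174 in.
β₁ = 0.807, so c = a/β₁ = 4.174/0.807 = 5.172 in.
From the linear strain diagram with ε_cu = 0.003: ε_t = 0.003 (d − c)/c = 0.003 × (24.9 − 5.172)/5.172 = 0.0114.
Since ε_t ≥ 0.005, the section is tension-controlled.

ε_t ≈ 0.0114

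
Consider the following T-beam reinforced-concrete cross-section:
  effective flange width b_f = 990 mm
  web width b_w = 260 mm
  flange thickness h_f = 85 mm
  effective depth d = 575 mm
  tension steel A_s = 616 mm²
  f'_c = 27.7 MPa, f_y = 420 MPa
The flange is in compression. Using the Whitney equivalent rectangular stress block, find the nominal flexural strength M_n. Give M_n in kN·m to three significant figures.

Tension: T = A_s f_y = 616 × 420 = 258720 N.
Try a within the flange: a = T/(0.85 f'_c b_f) = 258720/(0.85 × 27.7 × 990) = 11.10 mm.
Since a = 11.10 ≤ h_f = 85 mm, the stress block lies entirely in the flange; analyse as a rectangular beam of width b_f.
M_n = T(d − a/2) = 258720 × (575 − 5.55) = 147.33 × 10⁶ N·mm.
M_n = 147.33 kN·m.

M_n ≈ 147 kN·m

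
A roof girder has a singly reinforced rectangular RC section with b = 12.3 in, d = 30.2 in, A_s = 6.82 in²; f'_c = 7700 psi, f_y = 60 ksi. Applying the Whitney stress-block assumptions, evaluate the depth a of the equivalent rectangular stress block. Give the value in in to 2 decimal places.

a ≈ 5.08 in

T = A_s f_y = 6.82 × 60 = 409.2 kips.
a = T/(0.85 f'_c b) = 409.2/(0.85 × 7.7 × 12.3) = 5.08 in.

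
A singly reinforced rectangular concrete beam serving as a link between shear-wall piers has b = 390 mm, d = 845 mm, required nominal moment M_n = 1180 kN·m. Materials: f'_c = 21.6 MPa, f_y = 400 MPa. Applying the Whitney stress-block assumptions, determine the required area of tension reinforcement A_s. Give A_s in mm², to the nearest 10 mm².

A_s ≈ 4030 mm²

With M_n = 0.85 f'_c a b (d − a/2), solve the quadratic for a:
a = d − √(d² − 2M_n/(0.85 f'_c b)) = 845 − √(845² − 2 × 1180×10⁶/(0.85 × 21.6 × 390)) = 224.97 mm.
A_s = 0.85 f'_c a b / f_y = 0.85 × 21.6 × 224.97 × 390 / 400 = 4027.2 mm².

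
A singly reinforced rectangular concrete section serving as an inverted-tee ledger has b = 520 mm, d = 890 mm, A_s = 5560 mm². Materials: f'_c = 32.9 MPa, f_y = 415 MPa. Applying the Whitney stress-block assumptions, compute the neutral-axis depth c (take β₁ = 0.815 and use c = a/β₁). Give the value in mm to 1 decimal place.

T = A_s f_y = 5560 × 415 = 2307400 N = 2307.4 kN.
Setting C = 0.85 f'_c a b equal to T: a = 2307400/(0.85 × 32.9 × 520) = 158.674 mm.
With β₁ = 0.815, c = a/β₁ = 158.674/0.815 = 194.7 mm.

c ≈ 194.7 mm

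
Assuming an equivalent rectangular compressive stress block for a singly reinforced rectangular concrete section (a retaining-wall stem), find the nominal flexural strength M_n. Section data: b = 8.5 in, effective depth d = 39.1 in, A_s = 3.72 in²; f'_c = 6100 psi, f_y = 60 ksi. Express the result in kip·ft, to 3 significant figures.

M_n ≈ 680 kip·ft

T = A_s f_y = 3.72 × 60 = 223.2 kips.
a = T/(0.85 f'_c b) = 223.2/(0.85 × 6.1 × 8.5) = 5.064 in.
M_n = T(d − a/2) = 223.2 × (39.1 − 2.532) = 8162.0 kip·in = 8162.0/12 = 680.17 kip·ft.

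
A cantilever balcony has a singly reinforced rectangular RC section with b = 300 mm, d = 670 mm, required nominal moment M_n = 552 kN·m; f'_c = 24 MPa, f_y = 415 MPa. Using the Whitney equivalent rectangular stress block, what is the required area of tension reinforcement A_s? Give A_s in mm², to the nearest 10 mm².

A_s ≈ 2240 mm²

With M_n = 0.85 f'_c a b (d − a/2), solve the quadratic for a:
a = d − √(d² − 2M_n/(0.85 f'_c b)) = 670 − √(670² − 2 × 552×10⁶/(0.85 × 24 × 300)) = 151.82 mm.
A_s = 0.85 f'_c a b / f_y = 0.85 × 24 × 151.82 × 300 / 415 = 2238.9 mm².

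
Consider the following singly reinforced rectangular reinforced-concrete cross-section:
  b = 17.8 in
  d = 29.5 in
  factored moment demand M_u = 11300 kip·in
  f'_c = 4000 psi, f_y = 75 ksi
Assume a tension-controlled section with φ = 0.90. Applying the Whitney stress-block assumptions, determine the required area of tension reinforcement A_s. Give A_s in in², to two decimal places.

A_s ≈ 6.59 in²

M_n = M_u/φ = 11300/0.90 = 12555.6 kip·in.
From M_n = 0.85 f'_c a b (d − a/2):
a = d − √(d² − 2M_n/(0.85 f'_c b)) = 29.5 − √(29.5² − 2 × 12555.6/(0.85 × 4 × 17.8)) = 8.162 in.
A_s = 0.85 f'_c a b / f_y = 0.85 × 4 × 8.162 × 17.8 / 75 = 6.586 in².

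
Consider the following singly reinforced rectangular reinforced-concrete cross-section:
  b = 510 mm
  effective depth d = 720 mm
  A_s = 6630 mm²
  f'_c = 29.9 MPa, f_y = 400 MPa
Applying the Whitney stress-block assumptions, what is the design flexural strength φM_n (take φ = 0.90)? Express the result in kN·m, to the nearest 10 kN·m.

φM_n ≈ 1470 kN·m

T = A_s f_y = 6630 × 400 = 2652000 N = 2652 kN.
From C = T: a = T/(0.85 f'_c b) = 2652000/(0.85 × 29.9 × 510) = 204.60 mm.
M_n = T(d − a/2) = 2652 kN × (720 − 102.3) mm = 1638.14 kN·m.
φM_n = 0.90 × 1638.14 = 1474.33 kN·m.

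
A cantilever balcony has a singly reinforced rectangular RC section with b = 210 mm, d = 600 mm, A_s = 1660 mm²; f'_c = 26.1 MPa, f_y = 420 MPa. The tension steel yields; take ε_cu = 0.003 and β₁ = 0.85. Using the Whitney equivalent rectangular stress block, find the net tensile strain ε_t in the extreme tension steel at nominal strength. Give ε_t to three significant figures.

ε_t ≈ 0.00722

a = A_s f_y/(0.85 f'_c b) = 149.65 mm.
β₁ = 0.85, so c = a/β₁ = 149.65/0.85 = 176.06 mm.
From the linear strain diagram with ε_cu = 0.003: ε_t = 0.003 (d − c)/c = 0.003 × (600 − 176.06)/176.06 = 0.00722.
Since ε_t ≥ 0.005, the section is tension-controlled.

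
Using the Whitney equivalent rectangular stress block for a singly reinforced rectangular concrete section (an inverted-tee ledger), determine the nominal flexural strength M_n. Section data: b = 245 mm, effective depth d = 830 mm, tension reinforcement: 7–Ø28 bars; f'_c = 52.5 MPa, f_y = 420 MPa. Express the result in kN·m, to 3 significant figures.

A_s = 7 × 616 = 4312 mm².
T = A_s f_y = 4312 × 420 = 1811040 N = 1811.04 kN.
From C = T: a = T/(0.85 f'_c b) = 1811040/(0.85 × 52.5 × 245) = 165.65 mm.
M_n = T(d − a/2) = 1811.04 kN × (830 − 82.825) mm = 1353.16 kN·m.

M_n ≈ 1350 kN·m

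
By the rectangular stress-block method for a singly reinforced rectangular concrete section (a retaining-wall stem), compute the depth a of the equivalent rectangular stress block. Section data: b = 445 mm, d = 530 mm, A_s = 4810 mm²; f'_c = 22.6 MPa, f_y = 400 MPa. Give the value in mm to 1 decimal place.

T = A_s f_y = 4810 × 400 = 1924000 N = 1924 kN.
Setting C = 0.85 f'_c a b equal to T: a = 1924000/(0.85 × 22.6 × 445) = 225.1 mm.

a ≈ 225.1 mm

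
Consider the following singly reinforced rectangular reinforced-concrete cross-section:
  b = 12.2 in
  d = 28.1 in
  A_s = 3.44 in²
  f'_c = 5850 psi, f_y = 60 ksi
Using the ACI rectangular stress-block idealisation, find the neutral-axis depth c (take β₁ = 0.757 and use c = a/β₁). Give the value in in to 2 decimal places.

T = A_s f_y = 3.44 × 60 = 206.4 kips.
a = T/(0.85 f'_c b) = 206.4/(0.85 × 5.85 × 12.2) = 3.4023 in.
With β₁ = 0.757, c = a/β₁ = 3.4023/0.757 = 4.49 in.

c ≈ 4.49 in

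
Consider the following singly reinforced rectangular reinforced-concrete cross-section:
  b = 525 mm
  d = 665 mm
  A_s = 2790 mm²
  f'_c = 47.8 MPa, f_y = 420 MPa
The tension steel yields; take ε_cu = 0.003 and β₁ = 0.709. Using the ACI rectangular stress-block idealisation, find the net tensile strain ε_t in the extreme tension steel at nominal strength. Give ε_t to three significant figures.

ε_t ≈ 0.0227

a = A_s f_y/(0.85 f'_c b) = 54.93 mm.
β₁ = 0.709, so c = a/β₁ = 54.93/0.709 = 77.48 mm.
From the linear strain diagram with ε_cu = 0.003: ε_t = 0.003 (d − c)/c = 0.003 × (665 − 77.48)/77.48 = 0.0227.
Since ε_t ≥ 0.005, the section is tension-controlled.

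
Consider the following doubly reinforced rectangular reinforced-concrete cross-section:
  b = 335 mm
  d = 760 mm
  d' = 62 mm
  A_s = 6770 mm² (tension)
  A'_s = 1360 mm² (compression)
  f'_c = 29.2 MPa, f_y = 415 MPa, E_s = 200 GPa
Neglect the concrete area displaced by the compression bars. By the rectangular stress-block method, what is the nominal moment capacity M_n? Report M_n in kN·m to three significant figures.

M_n ≈ 1800 kN·m

Assume both tension and compression steel yield.
Net tension couple steel: A_s − A'_s = 5410 mm².
a = (A_s − A'_s) f_y / (0.85 f'_c b) = 2245150/(0.85 × 29.2 × 335) = 270.02 mm.
c = a/β₁ = 270.02/0.841 = 321.07 mm; ε'_s = 0.003(c − d')/c = 0.0024 ≥ f_y/E_s = 0.0021, so compression steel does yield.
M_n = (A_s − A'_s) f_y (d − a/2) + A'_s f_y (d − d') = [2245150 × (760 − 135.01) + 564400 × (760 − 62)] × 10⁻⁶ = 1403.20 + 393.95 = 1797.15 kN·m.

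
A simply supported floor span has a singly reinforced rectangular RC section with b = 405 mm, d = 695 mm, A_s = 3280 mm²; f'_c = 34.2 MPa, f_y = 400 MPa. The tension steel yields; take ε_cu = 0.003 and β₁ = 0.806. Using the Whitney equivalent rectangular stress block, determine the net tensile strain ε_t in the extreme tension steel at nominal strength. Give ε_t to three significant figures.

a = A_s f_y/(0.85 f'_c b) = 111.44 mm.
β₁ = 0.806, so c = a/β₁ = 111.44/0.806 = 138.26 mm.
From the linear strain diagram with ε_cu = 0.003: ε_t = 0.003 (d − c)/c = 0.003 × (695 − 138.26)/138.26 = 0.0121.
Since ε_t ≥ 0.005, the section is tension-controlled.

ε_t ≈ 0.0121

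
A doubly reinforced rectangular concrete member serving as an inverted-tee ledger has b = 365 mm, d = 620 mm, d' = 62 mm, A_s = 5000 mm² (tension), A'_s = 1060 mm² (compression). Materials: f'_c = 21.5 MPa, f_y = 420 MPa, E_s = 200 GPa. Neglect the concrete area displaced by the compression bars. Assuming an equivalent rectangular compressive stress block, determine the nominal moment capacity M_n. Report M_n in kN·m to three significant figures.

M_n ≈ 1070 kN·m

Assume both tension and compression steel yield.
Net tension couple steel: A_s − A'_s = 3940 mm².
a = (A_s − A'_s) f_y / (0.85 f'_c b) = 1654800/(0.85 × 21.5 × 365) = 248.08 mm.
c = a/β₁ = 248.08/0.85 = 291.86 mm; ε'_s = 0.003(c − d')/c = 0.0024 ≥ f_y/E_s = 0.0021, so compression steel does yield.
M_n = (A_s − A'_s) f_y (d − a/2) + A'_s f_y (d − d') = [1654800 × (620 − 124.04) + 445200 × (620 − 62)] × 10⁻⁶ = 820.71 + 248.42 = 1069.13 kN·m.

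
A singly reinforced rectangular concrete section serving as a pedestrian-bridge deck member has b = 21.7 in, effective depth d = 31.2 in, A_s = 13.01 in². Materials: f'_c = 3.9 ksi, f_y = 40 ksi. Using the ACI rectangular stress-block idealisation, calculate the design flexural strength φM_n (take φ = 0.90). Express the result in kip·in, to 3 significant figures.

T = A_s f_y = 13.01 × 40 = 520.4 kips.
a = T/(0.85 f'_c b) = 520.4/(0.85 × 3.9 × 21.7) = 7.234 in.
M_n = T(d − a/2) = 520.4 × (31.2 − 3.617) = 14354.2 kip·in.
φM_n = 0.90 × 14354.2 = 12918.8 kip·in.

φM_n ≈ 12900 kip·in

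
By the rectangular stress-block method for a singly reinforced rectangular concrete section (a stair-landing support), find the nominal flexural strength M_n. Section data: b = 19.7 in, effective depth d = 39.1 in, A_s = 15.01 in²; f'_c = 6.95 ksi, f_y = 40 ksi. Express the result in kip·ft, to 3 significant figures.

T = A_s f_y = 15.01 × 40 = 600.4 kips.
a = T/(0.85 f'_c b) = 600.4/(0.85 × 6.95 × 19.7) = 5.159 in.
M_n = T(d − a/2) = 600.4 × (39.1 − 2.5795) = 21926.9 kip·in = 21926.9/12 = 1827.24 kip·ft.

M_n ≈ 1830 kip·ft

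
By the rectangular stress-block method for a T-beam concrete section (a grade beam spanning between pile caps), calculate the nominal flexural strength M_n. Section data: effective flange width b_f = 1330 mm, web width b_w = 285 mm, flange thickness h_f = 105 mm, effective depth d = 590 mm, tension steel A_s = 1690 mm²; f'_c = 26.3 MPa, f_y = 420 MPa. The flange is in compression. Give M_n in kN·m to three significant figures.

Tension: T = A_s f_y = 1690 × 420 = 709800 N.
Try a within the flange: a = T/(0.85 f'_c b_f) = 709800/(0.85 × 26.3 × 1330) = 23.87 mm.
Since a = 23.87 ≤ h_f = 105 mm, the stress block lies entirely in the flange; analyse as a rectangular beam of width b_f.
M_n = T(d − a/2) = 709800 × (590 − 11.935) = 410.31 × 10⁶ N·mm.
M_n = 410.31 kN·m.

M_n ≈ 410 kN·m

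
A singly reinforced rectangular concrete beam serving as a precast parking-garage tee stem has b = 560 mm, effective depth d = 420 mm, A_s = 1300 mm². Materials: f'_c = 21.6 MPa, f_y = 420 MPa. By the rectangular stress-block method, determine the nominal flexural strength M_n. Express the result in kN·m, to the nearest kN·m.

M_n ≈ 215 kN·m

T = A_s f_y = 1300 × 420 = 546000 N = 546 kN.
From C = T: a = T/(0.85 f'_c b) = 546000/(0.85 × 21.6 × 560) = 53.10 mm.
M_n = T(d − a/2) = 546 kN × (420 − 26.55) mm = 214.82 kN·m.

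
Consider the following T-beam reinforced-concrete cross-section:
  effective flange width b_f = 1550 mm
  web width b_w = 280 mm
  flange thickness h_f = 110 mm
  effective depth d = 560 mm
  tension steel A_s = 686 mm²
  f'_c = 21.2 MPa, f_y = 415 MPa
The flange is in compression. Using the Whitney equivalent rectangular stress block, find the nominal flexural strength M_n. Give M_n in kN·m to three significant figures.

M_n ≈ 158 kN·m

Tension: T = A_s f_y = 686 × 415 = 284690 N.
Try a within the flange: a = T/(0.85 f'_c b_f) = 284690/(0.85 × 21.2 × 1550) = 10.19 mm.
Since a = 10.19 ≤ h_f = 110 mm, the stress block lies entirely in the flange; analyse as a rectangular beam of width b_f.
M_n = T(d − a/2) = 284690 × (560 − 5.095) = 157.98 × 10⁶ N·mm.
M_n = 157.98 kN·m.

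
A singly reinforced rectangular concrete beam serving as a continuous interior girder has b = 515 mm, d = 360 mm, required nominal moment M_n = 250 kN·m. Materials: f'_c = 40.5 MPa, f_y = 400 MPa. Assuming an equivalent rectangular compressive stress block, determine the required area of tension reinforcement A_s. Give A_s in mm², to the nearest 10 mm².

With M_n = 0.85 f'_c a b (d − a/2), solve the quadratic for a:
a = d − √(d² − 2M_n/(0.85 f'_c b)) = 360 − √(360² − 2 × 250×10⁶/(0.85 × 40.5 × 515)) = 41.57 mm.
A_s = 0.85 f'_c a b / f_y = 0.85 × 40.5 × 41.57 × 515 / 400 = 1842.5 mm².

A_s ≈ 1840 mm²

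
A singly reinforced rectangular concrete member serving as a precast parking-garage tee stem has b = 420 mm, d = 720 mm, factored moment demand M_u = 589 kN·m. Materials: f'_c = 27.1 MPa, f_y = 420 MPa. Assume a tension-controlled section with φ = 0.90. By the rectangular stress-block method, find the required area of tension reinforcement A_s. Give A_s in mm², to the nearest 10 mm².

M_n = M_u/φ = 589/0.90 = 654.444 kN·m.
With M_n = 0.85 f'_c a b (d − a/2), solve the quadratic for a:
a = d − √(d² − 2M_n/(0.85 f'_c b)) = 720 − √(720² − 2 × 654.444×10⁶/(0.85 × 27.1 × 420)) = 101.04 mm.
A_s = 0.85 f'_c a b / f_y = 0.85 × 27.1 × 101.04 × 420 / 420 = 2327.5 mm².

A_s ≈ 2330 mm²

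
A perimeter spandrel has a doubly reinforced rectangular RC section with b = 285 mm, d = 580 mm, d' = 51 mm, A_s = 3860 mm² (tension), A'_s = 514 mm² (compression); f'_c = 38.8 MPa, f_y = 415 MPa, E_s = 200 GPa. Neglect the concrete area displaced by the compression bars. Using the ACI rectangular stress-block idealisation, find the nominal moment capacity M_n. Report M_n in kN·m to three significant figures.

Assume both tension and compression steel yield.
Net tension couple steel: A_s − A'_s = 3346 mm².
a = (A_s − A'_s) f_y / (0.85 f'_c b) = 1388590/(0.85 × 38.8 × 285) = 147.73 mm.
c = a/β₁ = 147.73/0.773 = 191.11 mm; ε'_s = 0.003(c − d')/c = 0.0022 ≥ f_y/E_s = 0.0021, so compression steel does yield.
M_n = (A_s − A'_s) f_y (d − a/2) + A'_s f_y (d − d') = [1388590 × (580 − 73.865) + 213310 × (580 − 51)] × 10⁻⁶ = 702.81 + 112.84 = 815.65 kN·m.

M_n ≈ 816 kN·m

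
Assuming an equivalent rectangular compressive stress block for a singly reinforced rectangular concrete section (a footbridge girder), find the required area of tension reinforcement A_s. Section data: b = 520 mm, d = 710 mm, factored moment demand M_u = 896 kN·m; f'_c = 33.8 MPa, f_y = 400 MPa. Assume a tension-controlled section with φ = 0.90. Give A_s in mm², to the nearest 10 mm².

M_n = M_u/φ = 896/0.90 = 995.556 kN·m.
With M_n = 0.85 f'_c a b (d − a/2), solve the quadratic for a:
a = d − √(d² − 2M_n/(0.85 f'_c b)) = 710 − √(710² − 2 × 995.556×10⁶/(0.85 × 33.8 × 520)) = 101.05 mm.
A_s = 0.85 f'_c a b / f_y = 0.85 × 33.8 × 101.05 × 520 / 400 = 3774.1 mm².

A_s ≈ 3770 mm²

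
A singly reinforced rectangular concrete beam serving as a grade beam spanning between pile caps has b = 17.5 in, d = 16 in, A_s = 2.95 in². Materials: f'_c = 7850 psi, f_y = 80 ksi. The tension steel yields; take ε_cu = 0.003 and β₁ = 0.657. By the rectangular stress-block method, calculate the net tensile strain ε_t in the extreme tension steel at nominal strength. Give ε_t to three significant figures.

ε_t ≈ 0.0126

a = A_s f_y/(0.85 f'_c b) = 2.021 in.
β₁ = 0.657, so c = a/β₁ = 2.021/0.657 = 3.076 in.
From the linear strain diagram with ε_cu = 0.003: ε_t = 0.003 (d − c)/c = 0.003 × (16 − 3.076)/3.076 = 0.0126.
Since ε_t ≥ 0.005, the section is tension-controlled.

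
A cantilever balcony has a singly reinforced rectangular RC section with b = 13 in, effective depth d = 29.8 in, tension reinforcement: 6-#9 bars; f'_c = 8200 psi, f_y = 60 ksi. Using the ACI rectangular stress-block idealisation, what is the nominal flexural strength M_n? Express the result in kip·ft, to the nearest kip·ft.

A_s = 6 × 1 = 6 in².
T = A_s f_y = 6 × 60 = 360 kips.
a = T/(0.85 f'_c b) = 360/(0.85 × 8.2 × 13) = 3.973 in.
M_n = T(d − a/2) = 360 × (29.8 − 1.9865) = 10012.9 kip·in = 10012.9/12 = 834.41 kip·ft.

M_n ≈ 834 kip·ft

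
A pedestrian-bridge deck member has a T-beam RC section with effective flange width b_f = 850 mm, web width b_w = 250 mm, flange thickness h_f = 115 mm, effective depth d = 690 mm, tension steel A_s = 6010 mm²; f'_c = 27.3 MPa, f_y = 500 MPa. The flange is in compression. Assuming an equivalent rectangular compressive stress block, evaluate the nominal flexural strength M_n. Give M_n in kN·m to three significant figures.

M_n ≈ 1810 kN·m

Tension: T = A_s f_y = 6010 × 500 = 3005000 N.
Try a within the flange: a = T/(0.85 f'_c b_f) = 3005000/(0.85 × 27.3 × 850) = 152.35 mm.
a = 152.35 > h_f = 115 mm: the block extends into the web. Split into flange-overhang and web parts.
C_f = 0.85 f'_c (b_f − b_w) h_f = 0.85 × 27.3 × (850 − 250) × 115 = 1601145 N.
Remaining web compression depth: a_w = (T − C_f)/(0.85 f'_c b_w) = (3005000 − 1601145)/(0.85 × 27.3 × 250) = 241.99 mm.
M_n = C_f(d − h_f/2) + (T − C_f)(d − a_w/2) = 1601145 × (690 − 57.5) + 1403855 × (690 − 120.995) = 1012.72 + 798.80 = 1811.52 × 10⁶ N·mm.
M_n = 1811.52 kN·m.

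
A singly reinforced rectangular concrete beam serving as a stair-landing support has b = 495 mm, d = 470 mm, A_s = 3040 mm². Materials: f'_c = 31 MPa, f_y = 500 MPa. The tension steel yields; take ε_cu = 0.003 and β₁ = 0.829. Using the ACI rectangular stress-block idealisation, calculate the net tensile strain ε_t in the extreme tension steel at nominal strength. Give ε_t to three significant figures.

a = A_s f_y/(0.85 f'_c b) = 116.54 mm.
β₁ = 0.829, so c = a/β₁ = 116.54/0.829 = 140.58 mm.
From the linear strain diagram with ε_cu = 0.003: ε_t = 0.003 (d − c)/c = 0.003 × (470 − 140.58)/140.58 = 0.00703.
Since ε_t ≥ 0.005, the section is tension-controlled.

ε_t ≈ 0.00703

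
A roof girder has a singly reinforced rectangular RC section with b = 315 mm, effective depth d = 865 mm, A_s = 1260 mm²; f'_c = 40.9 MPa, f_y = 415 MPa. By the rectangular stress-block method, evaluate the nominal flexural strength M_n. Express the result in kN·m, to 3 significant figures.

T = A_s f_y = 1260 × 415 = 522900 N = 522.9 kN.
From C = T: a = T/(0.85 f'_c b) = 522900/(0.85 × 40.9 × 315) = 47.75 mm.
M_n = T(d − a/2) = 522.9 kN × (865 − 23.875) mm = 439.82 kN·m.

M_n ≈ 440 kN·m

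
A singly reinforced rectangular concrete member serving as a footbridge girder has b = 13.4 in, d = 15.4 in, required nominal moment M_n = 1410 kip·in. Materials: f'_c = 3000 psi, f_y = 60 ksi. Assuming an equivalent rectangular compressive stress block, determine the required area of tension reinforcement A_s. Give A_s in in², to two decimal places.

From M_n = 0.85 f'_c a b (d − a/2):
a = d − √(d² − 2M_n/(0.85 f'_c b)) = 15.4 − √(15.4² − 2 × 1410/(0.85 × 3 × 13.4)) = 2.965 in.
A_s = 0.85 f'_c a b / f_y = 0.85 × 3 × 2.965 × 13.4 / 60 = 1.689 in².

A_s ≈ 1.69 in²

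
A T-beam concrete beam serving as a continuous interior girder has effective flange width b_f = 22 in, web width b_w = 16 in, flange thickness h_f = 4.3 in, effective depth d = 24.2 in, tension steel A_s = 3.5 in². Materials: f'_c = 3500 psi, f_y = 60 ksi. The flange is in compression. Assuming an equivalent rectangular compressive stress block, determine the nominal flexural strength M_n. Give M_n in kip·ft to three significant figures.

M_n ≈ 395 kip·ft

Tension: T = A_s f_y = 3.5 × 60 = 210 kips.
Try a within the flange: a = T/(0.85 f'_c b_f) = 210/(0.85 × 3.5 × 22) = 3.209 in.
Since a = 3.209 ≤ h_f = 4.3 in, the stress block lies entirely in the flange; analyse as a rectangular beam of width b_f.
M_n = T(d − a/2) = 210 × (24.2 − 1.6045) = 4745.1 kip·in.
M_n = 4745.1/12 = 395.43 kip·ft.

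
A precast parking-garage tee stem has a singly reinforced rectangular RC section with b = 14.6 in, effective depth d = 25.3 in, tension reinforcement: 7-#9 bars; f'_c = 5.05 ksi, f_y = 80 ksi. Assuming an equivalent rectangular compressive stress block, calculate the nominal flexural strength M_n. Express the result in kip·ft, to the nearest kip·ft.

M_n ≈ 972 kip·ft

A_s = 7 × 1 = 7 in².
T = A_s f_y = 7 × 80 = 560 kips.
a = T/(0.85 f'_c b) = 560/(0.85 × 5.05 × 14.6) = 8.936 in.
M_n = T(d − a/2) = 560 × (25.3 − 4.468) = 11665.9 kip·in = 11665.9/12 = 972.16 kip·ft.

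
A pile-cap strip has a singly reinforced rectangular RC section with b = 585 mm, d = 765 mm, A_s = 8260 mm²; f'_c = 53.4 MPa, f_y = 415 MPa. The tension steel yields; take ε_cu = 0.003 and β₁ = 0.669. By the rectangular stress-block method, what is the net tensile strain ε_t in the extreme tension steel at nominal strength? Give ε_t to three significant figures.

ε_t ≈ 0.00889

a = A_s f_y/(0.85 f'_c b) = 129.10 mm.
β₁ = 0.669, so c = a/β₁ = 129.10/0.669 = 192.97 mm.
From the linear strain diagram with ε_cu = 0.003: ε_t = 0.003 (d − c)/c = 0.003 × (765 − 192.97)/192.97 = 0.00889.
Since ε_t ≥ 0.005, the section is tension-controlled.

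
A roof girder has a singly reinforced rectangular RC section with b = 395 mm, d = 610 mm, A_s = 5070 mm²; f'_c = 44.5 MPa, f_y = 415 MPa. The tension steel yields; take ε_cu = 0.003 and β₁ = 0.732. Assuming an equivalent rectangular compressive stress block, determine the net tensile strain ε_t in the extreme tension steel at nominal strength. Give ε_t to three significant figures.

a = A_s f_y/(0.85 f'_c b) = 140.83 mm.
β₁ = 0.732, so c = a/β₁ = 140.83/0.732 = 192.39 mm.
From the linear strain diagram with ε_cu = 0.003: ε_t = 0.003 (d − c)/c = 0.003 × (610 − 192.39)/192.39 = 0.00651.
Since ε_t ≥ 0.005, the section is tension-controlled.

ε_t ≈ 0.00651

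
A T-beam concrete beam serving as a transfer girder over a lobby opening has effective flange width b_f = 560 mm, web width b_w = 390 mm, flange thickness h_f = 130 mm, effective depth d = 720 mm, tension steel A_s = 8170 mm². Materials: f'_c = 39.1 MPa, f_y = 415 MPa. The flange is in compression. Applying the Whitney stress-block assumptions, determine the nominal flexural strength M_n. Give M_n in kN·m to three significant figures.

Tension: T = A_s f_y = 8170 × 415 = 3390550 N.
Try a within the flange: a = T/(0.85 f'_c b_f) = 3390550/(0.85 × 39.1 × 560) = 182.17 mm.
a = 182.17 > h_f = 130 mm: the block extends into the web. Split into flange-overhang and web parts.
C_f = 0.85 f'_c (b_f − b_w) h_f = 0.85 × 39.1 × (560 − 390) × 130 = 734494 N.
Remaining web compression depth: a_w = (T − C_f)/(0.85 f'_c b_w) = (3390550 − 734494)/(0.85 × 39.1 × 390) = 204.92 mm.
M_n = C_f(d − h_f/2) + (T − C_f)(d − a_w/2) = 734494 × (720 − 65) + 2656056 × (720 − 102.46) = 481.09 + 1640.22 = 2121.31 × 10⁶ N·mm.
M_n = 2121.31 kN·m.

M_n ≈ 2120 kN·m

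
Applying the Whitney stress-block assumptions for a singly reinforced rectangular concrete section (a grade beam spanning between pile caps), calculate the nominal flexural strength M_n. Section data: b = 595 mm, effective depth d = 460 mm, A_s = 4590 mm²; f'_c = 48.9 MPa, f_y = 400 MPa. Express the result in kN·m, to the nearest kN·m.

M_n ≈ 776 kN·m

T = A_s f_y = 4590 × 400 = 1836000 N = 1836 kN.
From C = T: a = T/(0.85 f'_c b) = 1836000/(0.85 × 48.9 × 595) = 74.24 mm.
M_n = T(d − a/2) = 1836 kN × (460 − 37.12) mm = 776.41 kN·m.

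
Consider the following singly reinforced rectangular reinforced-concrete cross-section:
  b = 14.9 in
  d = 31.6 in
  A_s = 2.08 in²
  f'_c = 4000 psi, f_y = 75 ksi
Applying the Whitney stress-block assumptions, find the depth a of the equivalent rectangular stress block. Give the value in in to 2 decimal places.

a ≈ 3.08 in

T = A_s f_y = 2.08 × 75 = 156 kips.
a = T/(0.85 f'_c b) = 156/(0.85 × 4 × 14.9) = 3.08 in.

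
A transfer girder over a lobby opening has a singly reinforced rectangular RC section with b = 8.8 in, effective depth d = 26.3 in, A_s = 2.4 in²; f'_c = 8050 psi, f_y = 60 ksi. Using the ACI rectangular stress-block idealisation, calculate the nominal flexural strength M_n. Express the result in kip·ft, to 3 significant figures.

T = A_s f_y = 2.4 × 60 = 144 kips.
a = T/(0.85 f'_c b) = 144/(0.85 × 8.05 × 8.8) = 2.391 in.
M_n = T(d − a/2) = 144 × (26.3 − 1.1955) = 3615.0 kip·in = 3615.0/12 = 301.25 kip·ft.

M_n ≈ 301 kip·ft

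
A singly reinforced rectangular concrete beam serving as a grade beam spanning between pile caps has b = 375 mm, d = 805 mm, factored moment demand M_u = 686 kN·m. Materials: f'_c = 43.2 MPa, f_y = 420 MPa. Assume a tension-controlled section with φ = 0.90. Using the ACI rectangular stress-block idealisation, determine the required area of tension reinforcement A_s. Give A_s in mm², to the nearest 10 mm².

A_s ≈ 2360 mm²

M_n = M_u/φ = 686/0.90 = 762.222 kN·m.
With M_n = 0.85 f'_c a b (d − a/2), solve the quadratic for a:
a = d − √(d² − 2M_n/(0.85 f'_c b)) = 805 − √(805² − 2 × 762.222×10⁶/(0.85 × 43.2 × 375)) = 71.98 mm.
A_s = 0.85 f'_c a b / f_y = 0.85 × 43.2 × 71.98 × 375 / 420 = 2359.9 mm².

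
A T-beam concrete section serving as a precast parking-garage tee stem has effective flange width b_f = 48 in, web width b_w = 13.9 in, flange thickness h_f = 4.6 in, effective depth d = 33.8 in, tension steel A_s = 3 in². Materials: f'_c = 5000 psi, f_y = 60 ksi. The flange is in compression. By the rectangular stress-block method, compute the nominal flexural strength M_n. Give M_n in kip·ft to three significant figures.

M_n ≈ 500 kip·ft

Tension: T = A_s f_y = 3 × 60 = 180 kips.
Try a within the flange: a = T/(0.85 f'_c b_f) = 180/(0.85 × 5 × 48) = 0.882 in.
Since a = 0.882 ≤ h_f = 4.6 in, the stress block lies entirely in the flange; analyse as a rectangular beam of width b_f.
M_n = T(d − a/2) = 180 × (33.8 − 0.441) = 6004.6 kip·in.
M_n = 6004.6/12 = 500.38 kip·ft.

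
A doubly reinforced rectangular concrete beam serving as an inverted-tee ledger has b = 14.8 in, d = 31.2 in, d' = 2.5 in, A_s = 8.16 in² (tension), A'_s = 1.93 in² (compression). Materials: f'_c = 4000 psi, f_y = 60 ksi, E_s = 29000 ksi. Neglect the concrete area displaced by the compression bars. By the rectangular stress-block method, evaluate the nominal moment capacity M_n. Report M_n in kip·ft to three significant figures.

M_n ≈ 1130 kip·ft

Assume both steels yield.
a = (A_s − A'_s) f_y/(0.85 f'_c b) = (8.16 − 1.93) × 60/(0.85 × 4 × 14.8) = 7.428 in.
c = a/β₁ = 7.428/0.85 = 8.739 in; ε'_s = 0.003(c − d')/c = 0.0021 ≥ ε_y = 0.0021, so the compression steel yields.
M_n = (A_s − A'_s) f_y (d − a/2) + A'_s f_y (d − d') = 373.8 × (31.2 − 3.714) + 115.8 × (31.2 − 2.5) = 10274.3 + 3323.5 = 13597.8 kip·in = 13597.8/12 = 1133.15 kip·ft.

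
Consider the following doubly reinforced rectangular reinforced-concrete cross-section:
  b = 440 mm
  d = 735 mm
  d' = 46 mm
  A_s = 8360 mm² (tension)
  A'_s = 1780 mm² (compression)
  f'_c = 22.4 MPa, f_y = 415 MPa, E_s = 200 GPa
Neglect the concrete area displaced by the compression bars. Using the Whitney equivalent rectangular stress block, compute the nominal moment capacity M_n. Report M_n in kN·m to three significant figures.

Assume both tension and compression steel yield.
Net tension couple steel: A_s − A'_s = 6580 mm².
a = (A_s − A'_s) f_y / (0.85 f'_c b) = 2730700/(0.85 × 22.4 × 440) = 325.95 mm.
c = a/β₁ = 325.95/0.85 = 383.47 mm; ε'_s = 0.003(c − d')/c = 0.0026 ≥ f_y/E_s = 0.0021, so compression steel does yield.
M_n = (A_s − A'_s) f_y (d − a/2) + A'_s f_y (d − d') = [2730700 × (735 − 162.975) + 738700 × (735 − 46)] × 10⁻⁶ = 1562.03 + 508.96 = 2070.99 kN·m.

M_n ≈ 2070 kN·m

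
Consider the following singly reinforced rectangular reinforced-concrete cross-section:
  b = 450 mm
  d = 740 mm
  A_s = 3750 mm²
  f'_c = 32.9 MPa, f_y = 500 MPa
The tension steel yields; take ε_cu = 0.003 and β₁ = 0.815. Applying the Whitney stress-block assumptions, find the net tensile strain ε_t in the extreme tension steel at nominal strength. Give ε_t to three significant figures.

ε_t ≈ 0.00914

a = A_s f_y/(0.85 f'_c b) = 149.00 mm.
β₁ = 0.815, so c = a/β₁ = 149.00/0.815 = 182.82 mm.
From the linear strain diagram with ε_cu = 0.003: ε_t = 0.003 (d − c)/c = 0.003 × (740 − 182.82)/182.82 = 0.00914.
Since ε_t ≥ 0.005, the section is tension-controlled.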